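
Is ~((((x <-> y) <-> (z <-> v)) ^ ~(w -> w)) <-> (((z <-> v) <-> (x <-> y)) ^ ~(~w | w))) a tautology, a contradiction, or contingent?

x | y | z | w | v || φ
T | T | T | T | T || F
T | T | T | T | F || F
T | T | T | F | T || F
T | T | T | F | F || F
T | T | F | T | T || F
T | T | F | T | F || F
T | T | F | F | T || F
T | T | F | F | F || F
T | F | T | T | T || F
T | F | T | T | F || F
T | F | T | F | T || F
T | F | T | F | F || F
T | F | F | T | T || F
T | F | F | T | F || F
T | F | F | F | T || F
T | F | F | F | F || F
F | T | T | T | T || F
F | T | T | T | F || F
F | T | T | F | T || F
F | T | T | F | F || F
F | T | F | T | T || F
F | T | F | T | F || F
F | T | F | F | T || F
F | T | F | F | F || F
F | F | T | T | T || F
F | F | T | T | F || F
F | F | T | F | T || F
F | F | T | F | F || F
F | F | F | T | T || F
F | F | F | T | F || F
F | F | F | F | T || F
F | F | F | F | F || F
Every row is F, so the formula is a contradiction.

contradiction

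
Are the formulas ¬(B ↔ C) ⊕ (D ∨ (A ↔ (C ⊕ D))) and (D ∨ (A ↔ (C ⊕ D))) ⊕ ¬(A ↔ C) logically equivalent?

not equivalent

A | B | C | D || φ | ψ
0 | 0 | 0 | 0 || 1 | 1
0 | 0 | 0 | 1 || 1 | 1
0 | 0 | 1 | 0 || 1 | 1
0 | 0 | 1 | 1 || 0 | 0
0 | 1 | 0 | 0 || 0 | 1
0 | 1 | 0 | 1 || 0 | 1
0 | 1 | 1 | 0 || 0 | 1
0 | 1 | 1 | 1 || 1 | 0
1 | 0 | 0 | 0 || 0 | 1
1 | 0 | 0 | 1 || 1 | 0
1 | 0 | 1 | 0 || 0 | 1
1 | 0 | 1 | 1 || 0 | 1
1 | 1 | 0 | 0 || 1 | 1
1 | 1 | 0 | 1 || 0 | 0
1 | 1 | 1 | 0 || 1 | 1
1 | 1 | 1 | 1 || 1 | 1
The columns differ at A=0, B=1, C=0, D=0 (φ=0, ψ=1), so they are not equivalent.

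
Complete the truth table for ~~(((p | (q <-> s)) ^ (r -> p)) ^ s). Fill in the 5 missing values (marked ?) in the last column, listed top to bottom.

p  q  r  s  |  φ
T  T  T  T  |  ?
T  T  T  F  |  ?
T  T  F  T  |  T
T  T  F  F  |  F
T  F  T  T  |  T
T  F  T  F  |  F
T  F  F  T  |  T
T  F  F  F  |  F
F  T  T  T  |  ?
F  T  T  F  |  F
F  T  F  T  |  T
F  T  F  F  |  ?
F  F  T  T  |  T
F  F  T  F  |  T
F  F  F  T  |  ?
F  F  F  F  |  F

T, F, F, T, F

Row p=T, q=T, r=T, s=T: (((p | (q <-> s)) ^ (r -> p)) ^ s) = T, ~(((p | (q <-> s)) ^ (r -> p)) ^ s) = F, so the formula = T.
Row p=T, q=T, r=T, s=F: (((p | (q <-> s)) ^ (r -> p)) ^ s) = F, ~(((p | (q <-> s)) ^ (r -> p)) ^ s) = T, so the formula = F.
Row p=F, q=T, r=T, s=T: (((p | (q <-> s)) ^ (r -> p)) ^ s) = F, ~(((p | (q <-> s)) ^ (r -> p)) ^ s) = T, so the formula = F.
Row p=F, q=T, r=F, s=F: (((p | (q <-> s)) ^ (r -> p)) ^ s) = T, ~(((p | (q <-> s)) ^ (r -> p)) ^ s) = F, so the formula = T.
Row p=F, q=F, r=F, s=T: (((p | (q <-> s)) ^ (r -> p)) ^ s) = F, ~(((p | (q <-> s)) ^ (r -> p)) ^ s) = T, so the formula = F.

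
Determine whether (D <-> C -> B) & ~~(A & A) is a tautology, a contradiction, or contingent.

contingent

A | B | C | D | (C -> B) | (D <-> (C -> B)) | (A & A) | ~(A & A) | ~~(A & A) | ((D <-> (C -> B)) & ~~(A & A))
- | - | - | - | -------- | ---------------- | ------- | -------- | --------- | ------------------------------
1 | 1 | 1 | 1 |    1     |        1         |    1    |    0     |     1     |               1               
1 | 1 | 1 | 0 |    1     |        0         |    1    |    0     |     1     |               0               
1 | 1 | 0 | 1 |    1     |        1         |    1    |    0     |     1     |               1               
1 | 1 | 0 | 0 |    1     |        0         |    1    |    0     |     1     |               0               
1 | 0 | 1 | 1 |    0     |        0         |    1    |    0     |     1     |               0               
1 | 0 | 1 | 0 |    0     |        1         |    1    |    0     |     1     |               1               
1 | 0 | 0 | 1 |    1     |        1         |    1    |    0     |     1     |               1               
1 | 0 | 0 | 0 |    1     |        0         |    1    |    0     |     1     |               0               
0 | 1 | 1 | 1 |    1     |        1         |    0    |    1     |     0     |               0               
0 | 1 | 1 | 0 |    1     |        0         |    0    |    1     |     0     |               0               
0 | 1 | 0 | 1 |    1     |        1         |    0    |    1     |     0     |               0               
0 | 1 | 0 | 0 |    1     |        0         |    0    |    1     |     0     |               0               
0 | 0 | 1 | 1 |    0     |        0         |    0    |    1     |     0     |               0               
0 | 0 | 1 | 0 |    0     |        1         |    0    |    1     |     0     |               0               
0 | 0 | 0 | 1 |    1     |        1         |    0    |    1     |     0     |               0               
0 | 0 | 0 | 0 |    1     |        0         |    0    |    1     |     0     |               0               
4 of 16 rows are 1, so the formula is contingent.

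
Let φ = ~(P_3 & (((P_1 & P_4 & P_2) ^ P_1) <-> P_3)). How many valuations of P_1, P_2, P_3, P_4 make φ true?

13

P_1  P_2  P_3  P_4  |  φ
 1    1    1    1   |  1
 1    1    1    0   |  0
 1    1    0    1   |  1
 1    1    0    0   |  1
 1    0    1    1   |  0
 1    0    1    0   |  0
 1    0    0    1   |  1
 1    0    0    0   |  1
 0    1    1    1   |  1
 0    1    1    0   |  1
 0    1    0    1   |  1
 0    1    0    0   |  1
 0    0    1    1   |  1
 0    0    1    0   |  1
 0    0    0    1   |  1
 0    0    0    0   |  1
The formula is true on 13 of the 16 rows.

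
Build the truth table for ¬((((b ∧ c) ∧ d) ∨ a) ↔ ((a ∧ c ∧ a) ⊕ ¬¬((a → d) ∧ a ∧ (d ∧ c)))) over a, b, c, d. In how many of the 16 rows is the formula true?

7

  a   |   b   |   c   |   d   || (b ∧ c) | ((b ∧ c) ∧ d) | (((b ∧ c) ∧ d) ∨ a) | (a ∧ c ∧ a) | (a → d) | (d ∧ c) | ((a → d) ∧ a ∧ (d ∧ c)) | ¬((a → d) ∧ a ∧ (d ∧ c)) | ¬¬((a → d) ∧ a ∧ (d ∧ c)) |   φ  
False | False | False | False ||  False  |     False     |        False        |    False    |   True  |  False  |          False          |           True           |           False           | False
False | False | False |  True ||  False  |     False     |        False        |    False    |   True  |  False  |          False          |           True           |           False           | False
False | False |  True | False ||  False  |     False     |        False        |    False    |   True  |  False  |          False          |           True           |           False           | False
False | False |  True |  True ||  False  |     False     |        False        |    False    |   True  |   True  |          False          |           True           |           False           | False
False |  True | False | False ||  False  |     False     |        False        |    False    |   True  |  False  |          False          |           True           |           False           | False
False |  True | False |  True ||  False  |     False     |        False        |    False    |   True  |  False  |          False          |           True           |           False           | False
False |  True |  True | False ||   True  |     False     |        False        |    False    |   True  |  False  |          False          |           True           |           False           | False
False |  True |  True |  True ||   True  |      True     |         True        |    False    |   True  |   True  |          False          |           True           |           False           |  True
 True | False | False | False ||  False  |     False     |         True        |    False    |  False  |  False  |          False          |           True           |           False           |  True
 True | False | False |  True ||  False  |     False     |         True        |    False    |   True  |  False  |          False          |           True           |           False           |  True
 True | False |  True | False ||  False  |     False     |         True        |     True    |  False  |  False  |          False          |           True           |           False           | False
 True | False |  True |  True ||  False  |     False     |         True        |     True    |   True  |   True  |           True          |          False           |            True           |  True
 True |  True | False | False ||  False  |     False     |         True        |    False    |  False  |  False  |          False          |           True           |           False           |  True
 True |  True | False |  True ||  False  |     False     |         True        |    False    |   True  |  False  |          False          |           True           |           False           |  True
 True |  True |  True | False ||   True  |     False     |         True        |     True    |  False  |  False  |          False          |           True           |           False           | False
 True |  True |  True |  True ||   True  |      True     |         True        |     True    |   True  |   True  |           True          |          False           |            True           |  True
The formula is true on 7 of the 16 rows.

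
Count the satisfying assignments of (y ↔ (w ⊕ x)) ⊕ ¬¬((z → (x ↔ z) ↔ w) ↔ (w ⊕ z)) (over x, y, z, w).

8

x | y | z | w | (w ⊕ x) | (y ↔ (w ⊕ x)) | (x ↔ z) | (z → (x ↔ z)) | ((z → (x ↔ z)) ↔ w) | (w ⊕ z) | φ
- | - | - | - | ------- | ------------- | ------- | ------------- | ------------------- | ------- | -
F | F | F | F |    F    |       T       |    T    |       T       |          F          |    F    | F
F | F | F | T |    T    |       F       |    T    |       T       |          T          |    T    | T
F | F | T | F |    F    |       T       |    F    |       F       |          T          |    T    | F
F | F | T | T |    T    |       F       |    F    |       F       |          F          |    F    | T
F | T | F | F |    F    |       F       |    T    |       T       |          F          |    F    | T
F | T | F | T |    T    |       T       |    T    |       T       |          T          |    T    | F
F | T | T | F |    F    |       F       |    F    |       F       |          T          |    T    | T
F | T | T | T |    T    |       T       |    F    |       F       |          F          |    F    | F
T | F | F | F |    T    |       F       |    F    |       T       |          F          |    F    | T
T | F | F | T |    F    |       T       |    F    |       T       |          T          |    T    | F
T | F | T | F |    T    |       F       |    T    |       T       |          F          |    T    | F
T | F | T | T |    F    |       T       |    T    |       T       |          T          |    F    | T
T | T | F | F |    T    |       T       |    F    |       T       |          F          |    F    | F
T | T | F | T |    F    |       F       |    F    |       T       |          T          |    T    | T
T | T | T | F |    T    |       T       |    T    |       T       |          F          |    T    | T
T | T | T | T |    F    |       F       |    T    |       T       |          T          |    F    | F
The formula is true on 8 of the 16 rows.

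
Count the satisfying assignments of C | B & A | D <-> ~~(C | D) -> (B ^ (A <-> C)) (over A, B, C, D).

A  B  C  D     (B & A)  (C | (B & A) | D)  (C | D)  ~(C | D)  ~~(C | D)  (A <-> C)  (B ^ (A <-> C))  φ
T  T  T  T        T             T             T        F          T          T             F         F
T  T  T  F        T             T             T        F          T          T             F         F
T  T  F  T        T             T             T        F          T          F             T         T
T  T  F  F        T             T             F        T          F          F             T         T
T  F  T  T        F             T             T        F          T          T             T         T
T  F  T  F        F             T             T        F          T          T             T         T
T  F  F  T        F             T             T        F          T          F             F         F
T  F  F  F        F             F             F        T          F          F             F         F
F  T  T  T        F             T             T        F          T          F             T         T
F  T  T  F        F             T             T        F          T          F             T         T
F  T  F  T        F             T             T        F          T          T             F         F
F  T  F  F        F             F             F        T          F          T             F         F
F  F  T  T        F             T             T        F          T          F             F         F
F  F  T  F        F             T             T        F          T          F             F         F
F  F  F  T        F             T             T        F          T          T             T         T
F  F  F  F        F             F             F        T          F          T             T         F
The formula is true on 7 of the 16 rows.

7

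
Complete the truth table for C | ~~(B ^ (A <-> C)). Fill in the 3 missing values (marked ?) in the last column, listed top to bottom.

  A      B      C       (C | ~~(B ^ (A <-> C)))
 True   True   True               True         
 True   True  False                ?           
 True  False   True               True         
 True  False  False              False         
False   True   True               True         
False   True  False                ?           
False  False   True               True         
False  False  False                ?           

Row A=True, B=True, C=False: ~~(B ^ (A <-> C)) = True, so (C | ~~(B ^ (A <-> C))) = True.
Row A=False, B=True, C=False: ~~(B ^ (A <-> C)) = False, so (C | ~~(B ^ (A <-> C))) = False.
Row A=False, B=False, C=False: ~~(B ^ (A <-> C)) = True, so (C | ~~(B ^ (A <-> C))) = True.

True, False, True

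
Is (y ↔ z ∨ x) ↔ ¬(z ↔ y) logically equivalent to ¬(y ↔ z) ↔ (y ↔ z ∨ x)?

equivalent

x | y | z || φ | ψ
F | F | F || F | F
F | F | T || F | F
F | T | F || F | F
F | T | T || F | F
T | F | F || T | T
T | F | T || F | F
T | T | F || T | T
T | T | T || F | F
The columns for φ and ψ agree on every row, so they are logically equivalent.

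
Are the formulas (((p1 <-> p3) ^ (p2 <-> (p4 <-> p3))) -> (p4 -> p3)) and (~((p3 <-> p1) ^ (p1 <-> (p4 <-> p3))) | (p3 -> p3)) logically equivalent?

not equivalent

p1 | p2 | p3 | p4 | φ | ψ
-- | -- | -- | -- | - | -
T  | T  | T  | T  | T | T
T  | T  | T  | F  | T | T
T  | T  | F  | T  | T | T
T  | T  | F  | F  | T | T
T  | F  | T  | T  | T | T
T  | F  | T  | F  | T | T
T  | F  | F  | T  | F | T
T  | F  | F  | F  | T | T
F  | T  | T  | T  | T | T
F  | T  | T  | F  | T | T
F  | T  | F  | T  | F | T
F  | T  | F  | F  | T | T
F  | F  | T  | T  | T | T
F  | F  | T  | F  | T | T
F  | F  | F  | T  | T | T
F  | F  | F  | F  | T | T
The columns differ at p1=T, p2=F, p3=F, p4=T (φ=F, ψ=T), so they are not equivalent.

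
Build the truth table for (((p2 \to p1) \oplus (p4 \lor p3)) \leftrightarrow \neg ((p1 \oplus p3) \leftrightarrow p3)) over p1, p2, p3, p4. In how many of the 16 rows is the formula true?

6

p1 | p2 | p3 | p4 || (p2 \to p1) | (p4 \lor p3) | (p1 \oplus p3) | φ
T  | T  | T  | T  ||      T      |      T       |       F        | F
T  | T  | T  | F  ||      T      |      T       |       F        | F
T  | T  | F  | T  ||      T      |      T       |       T        | F
T  | T  | F  | F  ||      T      |      F       |       T        | T
T  | F  | T  | T  ||      T      |      T       |       F        | F
T  | F  | T  | F  ||      T      |      T       |       F        | F
T  | F  | F  | T  ||      T      |      T       |       T        | F
T  | F  | F  | F  ||      T      |      F       |       T        | T
F  | T  | T  | T  ||      F      |      T       |       T        | F
F  | T  | T  | F  ||      F      |      T       |       T        | F
F  | T  | F  | T  ||      F      |      T       |       F        | F
F  | T  | F  | F  ||      F      |      F       |       F        | T
F  | F  | T  | T  ||      T      |      T       |       T        | T
F  | F  | T  | F  ||      T      |      T       |       T        | T
F  | F  | F  | T  ||      T      |      T       |       F        | T
F  | F  | F  | F  ||      T      |      F       |       F        | F
The formula is true on 6 of the 16 rows.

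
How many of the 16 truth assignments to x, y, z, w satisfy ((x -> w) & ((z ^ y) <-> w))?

6

x | y | z | w || (x -> w) | (z ^ y) | ((z ^ y) <-> w) | ((x -> w) & ((z ^ y) <-> w))
1 | 1 | 1 | 1 ||    1     |    0    |        0        |              0              
1 | 1 | 1 | 0 ||    0     |    0    |        1        |              0              
1 | 1 | 0 | 1 ||    1     |    1    |        1        |              1              
1 | 1 | 0 | 0 ||    0     |    1    |        0        |              0              
1 | 0 | 1 | 1 ||    1     |    1    |        1        |              1              
1 | 0 | 1 | 0 ||    0     |    1    |        0        |              0              
1 | 0 | 0 | 1 ||    1     |    0    |        0        |              0              
1 | 0 | 0 | 0 ||    0     |    0    |        1        |              0              
0 | 1 | 1 | 1 ||    1     |    0    |        0        |              0              
0 | 1 | 1 | 0 ||    1     |    0    |        1        |              1              
0 | 1 | 0 | 1 ||    1     |    1    |        1        |              1              
0 | 1 | 0 | 0 ||    1     |    1    |        0        |              0              
0 | 0 | 1 | 1 ||    1     |    1    |        1        |              1              
0 | 0 | 1 | 0 ||    1     |    1    |        0        |              0              
0 | 0 | 0 | 1 ||    1     |    0    |        0        |              0              
0 | 0 | 0 | 0 ||    1     |    0    |        1        |              1              
The formula is true on 6 of the 16 rows.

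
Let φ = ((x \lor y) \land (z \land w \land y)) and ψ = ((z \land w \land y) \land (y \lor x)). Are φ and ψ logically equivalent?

equivalent

  x   |   y   |   z   |   w   |   φ   |   ψ  
----- | ----- | ----- | ----- | ----- | -----
False | False | False | False | False | False
False | False | False |  True | False | False
False | False |  True | False | False | False
False | False |  True |  True | False | False
False |  True | False | False | False | False
False |  True | False |  True | False | False
False |  True |  True | False | False | False
False |  True |  True |  True |  True |  True
 True | False | False | False | False | False
 True | False | False |  True | False | False
 True | False |  True | False | False | False
 True | False |  True |  True | False | False
 True |  True | False | False | False | False
 True |  True | False |  True | False | False
 True |  True |  True | False | False | False
 True |  True |  True |  True |  True |  True
The columns for φ and ψ agree on every row, so they are logically equivalent.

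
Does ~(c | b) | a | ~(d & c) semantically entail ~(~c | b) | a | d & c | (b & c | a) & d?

no

a  b  c  d  |  φ  ψ
1  1  1  1  |  1  1
1  1  1  0  |  1  1
1  1  0  1  |  1  1
1  1  0  0  |  1  1
1  0  1  1  |  1  1
1  0  1  0  |  1  1
1  0  0  1  |  1  1
1  0  0  0  |  1  1
0  1  1  1  |  0  1
0  1  1  0  |  1  0
0  1  0  1  |  1  0
0  1  0  0  |  1  0
0  0  1  1  |  0  1
0  0  1  0  |  1  1
0  0  0  1  |  1  0
0  0  0  0  |  1  0
At a=0, b=1, c=1, d=0 we have φ true but ψ false, so φ does not entail ψ.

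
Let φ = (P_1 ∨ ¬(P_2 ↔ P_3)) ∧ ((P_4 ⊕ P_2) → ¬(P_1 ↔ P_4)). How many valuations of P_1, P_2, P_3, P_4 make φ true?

P_1  P_2  P_3  P_4  |  φ
 T    T    T    T   |  T
 T    T    T    F   |  T
 T    T    F    T   |  T
 T    T    F    F   |  T
 T    F    T    T   |  F
 T    F    T    F   |  T
 T    F    F    T   |  F
 T    F    F    F   |  T
 F    T    T    T   |  F
 F    T    T    F   |  F
 F    T    F    T   |  T
 F    T    F    F   |  F
 F    F    T    T   |  T
 F    F    T    F   |  T
 F    F    F    T   |  F
 F    F    F    F   |  F
The formula is true on 9 of the 16 rows.

9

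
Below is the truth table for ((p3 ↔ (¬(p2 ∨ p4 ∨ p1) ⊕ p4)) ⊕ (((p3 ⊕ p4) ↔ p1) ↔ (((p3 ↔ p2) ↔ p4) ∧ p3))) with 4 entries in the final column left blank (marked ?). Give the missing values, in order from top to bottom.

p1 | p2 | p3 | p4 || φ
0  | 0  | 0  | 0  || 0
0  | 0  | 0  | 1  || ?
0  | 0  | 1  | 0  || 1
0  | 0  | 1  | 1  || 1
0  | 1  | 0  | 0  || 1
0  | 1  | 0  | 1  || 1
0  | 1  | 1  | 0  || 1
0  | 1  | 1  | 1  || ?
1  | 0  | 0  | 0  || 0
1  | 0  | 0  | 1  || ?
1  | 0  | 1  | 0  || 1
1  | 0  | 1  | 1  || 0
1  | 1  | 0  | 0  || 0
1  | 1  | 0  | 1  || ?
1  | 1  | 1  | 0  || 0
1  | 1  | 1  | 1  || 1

Row p1=0, p2=0, p3=0, p4=1: (p3 ↔ (¬(p2 ∨ p4 ∨ p1) ⊕ p4)) = 0, (((p3 ⊕ p4) ↔ p1) ↔ (((p3 ↔ p2) ↔ p4) ∧ p3)) = 1, so the formula = 1.
Row p1=0, p2=1, p3=1, p4=1: (p3 ↔ (¬(p2 ∨ p4 ∨ p1) ⊕ p4)) = 1, (((p3 ⊕ p4) ↔ p1) ↔ (((p3 ↔ p2) ↔ p4) ∧ p3)) = 1, so the formula = 0.
Row p1=1, p2=0, p3=0, p4=1: (p3 ↔ (¬(p2 ∨ p4 ∨ p1) ⊕ p4)) = 0, (((p3 ⊕ p4) ↔ p1) ↔ (((p3 ↔ p2) ↔ p4) ∧ p3)) = 0, so the formula = 0.
Row p1=1, p2=1, p3=0, p4=1: (p3 ↔ (¬(p2 ∨ p4 ∨ p1) ⊕ p4)) = 0, (((p3 ⊕ p4) ↔ p1) ↔ (((p3 ↔ p2) ↔ p4) ∧ p3)) = 0, so the formula = 0.

1, 0, 0, 0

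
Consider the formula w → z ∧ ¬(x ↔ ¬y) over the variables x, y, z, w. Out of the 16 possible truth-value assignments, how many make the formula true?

x  y  z  w  |  ¬y  (x ↔ ¬y)  ¬(x ↔ ¬y)  (z ∧ ¬(x ↔ ¬y))  (w → (z ∧ ¬(x ↔ ¬y)))
F  F  F  F  |  T      F          T             F                   T          
F  F  F  T  |  T      F          T             F                   F          
F  F  T  F  |  T      F          T             T                   T          
F  F  T  T  |  T      F          T             T                   T          
F  T  F  F  |  F      T          F             F                   T          
F  T  F  T  |  F      T          F             F                   F          
F  T  T  F  |  F      T          F             F                   T          
F  T  T  T  |  F      T          F             F                   F          
T  F  F  F  |  T      T          F             F                   T          
T  F  F  T  |  T      T          F             F                   F          
T  F  T  F  |  T      T          F             F                   T          
T  F  T  T  |  T      T          F             F                   F          
T  T  F  F  |  F      F          T             F                   T          
T  T  F  T  |  F      F          T             F                   F          
T  T  T  F  |  F      F          T             T                   T          
T  T  T  T  |  F      F          T             T                   T          
The formula is true on 10 of the 16 rows.

10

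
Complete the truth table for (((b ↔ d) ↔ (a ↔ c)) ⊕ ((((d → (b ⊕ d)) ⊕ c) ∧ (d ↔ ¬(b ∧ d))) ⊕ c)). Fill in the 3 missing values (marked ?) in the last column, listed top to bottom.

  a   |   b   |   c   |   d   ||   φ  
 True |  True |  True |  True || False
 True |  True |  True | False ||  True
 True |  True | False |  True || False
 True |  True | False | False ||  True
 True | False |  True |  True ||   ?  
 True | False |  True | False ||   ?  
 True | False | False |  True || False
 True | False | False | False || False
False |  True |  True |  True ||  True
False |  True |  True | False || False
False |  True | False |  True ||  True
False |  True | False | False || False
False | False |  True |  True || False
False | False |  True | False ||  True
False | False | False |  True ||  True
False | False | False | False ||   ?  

True, False, True

Row a=True, b=False, c=True, d=True: ((b ↔ d) ↔ (a ↔ c)) = False, ((((d → (b ⊕ d)) ⊕ c) ∧ (d ↔ ¬(b ∧ d))) ⊕ c) = True, so the formula = True.
Row a=True, b=False, c=True, d=False: ((b ↔ d) ↔ (a ↔ c)) = True, ((((d → (b ⊕ d)) ⊕ c) ∧ (d ↔ ¬(b ∧ d))) ⊕ c) = True, so the formula = False.
Row a=False, b=False, c=False, d=False: ((b ↔ d) ↔ (a ↔ c)) = True, ((((d → (b ⊕ d)) ⊕ c) ∧ (d ↔ ¬(b ∧ d))) ⊕ c) = False, so the formula = True.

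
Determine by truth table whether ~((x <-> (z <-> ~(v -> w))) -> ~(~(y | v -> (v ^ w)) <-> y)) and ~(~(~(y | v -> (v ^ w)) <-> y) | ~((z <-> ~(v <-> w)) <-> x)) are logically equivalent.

not equivalent

x  y  z  w  v  |  φ  ψ
0  0  0  0  0  |  0  0
0  0  0  0  1  |  1  1
0  0  0  1  0  |  0  1
0  0  0  1  1  |  0  0
0  0  1  0  0  |  1  1
0  0  1  0  1  |  0  0
0  0  1  1  0  |  1  0
0  0  1  1  1  |  0  0
0  1  0  0  0  |  0  0
0  1  0  0  1  |  0  0
0  1  0  1  0  |  0  0
0  1  0  1  1  |  0  0
0  1  1  0  0  |  1  1
0  1  1  0  1  |  0  0
0  1  1  1  0  |  0  0
0  1  1  1  1  |  1  1
1  0  0  0  0  |  1  1
1  0  0  0  1  |  0  0
1  0  0  1  0  |  1  0
1  0  0  1  1  |  0  0
1  0  1  0  0  |  0  0
1  0  1  0  1  |  1  1
1  0  1  1  0  |  0  1
1  0  1  1  1  |  0  0
1  1  0  0  0  |  1  1
1  1  0  0  1  |  0  0
1  1  0  1  0  |  0  0
1  1  0  1  1  |  1  1
1  1  1  0  0  |  0  0
1  1  1  0  1  |  0  0
1  1  1  1  0  |  0  0
1  1  1  1  1  |  0  0
The columns differ at x=0, y=0, z=0, w=1, v=0 (φ=0, ψ=1), so they are not equivalent.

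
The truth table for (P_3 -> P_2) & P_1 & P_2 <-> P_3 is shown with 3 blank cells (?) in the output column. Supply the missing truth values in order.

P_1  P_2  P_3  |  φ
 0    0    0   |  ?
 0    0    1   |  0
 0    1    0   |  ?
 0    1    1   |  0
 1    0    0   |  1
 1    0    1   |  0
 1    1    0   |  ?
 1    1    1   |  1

Row P_1=0, P_2=0, P_3=0: ((P_3 -> P_2) & P_1 & P_2) = 0, so the formula = 1.
Row P_1=0, P_2=1, P_3=0: ((P_3 -> P_2) & P_1 & P_2) = 0, so the formula = 1.
Row P_1=1, P_2=1, P_3=0: ((P_3 -> P_2) & P_1 & P_2) = 1, so the formula = 0.

1, 1, 0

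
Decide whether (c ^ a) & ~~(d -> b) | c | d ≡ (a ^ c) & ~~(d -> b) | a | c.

not equivalent

a | b | c | d | φ | ψ
- | - | - | - | - | -
0 | 0 | 0 | 0 | 0 | 0
0 | 0 | 0 | 1 | 1 | 0
0 | 0 | 1 | 0 | 1 | 1
0 | 0 | 1 | 1 | 1 | 1
0 | 1 | 0 | 0 | 0 | 0
0 | 1 | 0 | 1 | 1 | 0
0 | 1 | 1 | 0 | 1 | 1
0 | 1 | 1 | 1 | 1 | 1
1 | 0 | 0 | 0 | 1 | 1
1 | 0 | 0 | 1 | 1 | 1
1 | 0 | 1 | 0 | 1 | 1
1 | 0 | 1 | 1 | 1 | 1
1 | 1 | 0 | 0 | 1 | 1
1 | 1 | 0 | 1 | 1 | 1
1 | 1 | 1 | 0 | 1 | 1
1 | 1 | 1 | 1 | 1 | 1
The columns differ at a=0, b=0, c=0, d=1 (φ=1, ψ=0), so they are not equivalent.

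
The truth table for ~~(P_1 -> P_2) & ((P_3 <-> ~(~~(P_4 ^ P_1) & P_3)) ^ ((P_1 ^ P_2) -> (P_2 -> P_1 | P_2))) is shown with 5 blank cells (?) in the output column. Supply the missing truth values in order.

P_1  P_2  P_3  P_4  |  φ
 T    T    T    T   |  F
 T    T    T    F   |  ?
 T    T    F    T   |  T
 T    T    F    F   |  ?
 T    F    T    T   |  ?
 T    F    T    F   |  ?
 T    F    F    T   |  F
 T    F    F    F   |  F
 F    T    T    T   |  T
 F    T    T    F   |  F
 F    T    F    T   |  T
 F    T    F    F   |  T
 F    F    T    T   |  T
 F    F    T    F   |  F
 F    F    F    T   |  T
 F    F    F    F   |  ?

T, T, F, F, T

Row P_1=T, P_2=T, P_3=T, P_4=F: ~~(P_1 -> P_2) = T, ((P_3 <-> ~(~~(P_4 ^ P_1) & P_3)) ^ ((P_1 ^ P_2) -> (P_2 -> P_1 | P_2))) = T, so the formula = T.
Row P_1=T, P_2=T, P_3=F, P_4=F: ~~(P_1 -> P_2) = T, ((P_3 <-> ~(~~(P_4 ^ P_1) & P_3)) ^ ((P_1 ^ P_2) -> (P_2 -> P_1 | P_2))) = T, so the formula = T.
Row P_1=T, P_2=F, P_3=T, P_4=T: ~~(P_1 -> P_2) = F, ((P_3 <-> ~(~~(P_4 ^ P_1) & P_3)) ^ ((P_1 ^ P_2) -> (P_2 -> P_1 | P_2))) = F, so the formula = F.
Row P_1=T, P_2=F, P_3=T, P_4=F: ~~(P_1 -> P_2) = F, ((P_3 <-> ~(~~(P_4 ^ P_1) & P_3)) ^ ((P_1 ^ P_2) -> (P_2 -> P_1 | P_2))) = T, so the formula = F.
Row P_1=F, P_2=F, P_3=F, P_4=F: ~~(P_1 -> P_2) = T, ((P_3 <-> ~(~~(P_4 ^ P_1) & P_3)) ^ ((P_1 ^ P_2) -> (P_2 -> P_1 | P_2))) = T, so the formula = T.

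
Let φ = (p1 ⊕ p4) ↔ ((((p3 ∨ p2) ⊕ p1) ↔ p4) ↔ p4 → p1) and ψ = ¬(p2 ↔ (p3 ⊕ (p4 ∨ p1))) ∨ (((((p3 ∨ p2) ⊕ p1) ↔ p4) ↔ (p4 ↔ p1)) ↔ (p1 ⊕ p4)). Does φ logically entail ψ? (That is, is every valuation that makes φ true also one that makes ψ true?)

p1 | p2 | p3 | p4 || φ | ψ
1  | 1  | 1  | 1  || 1 | 1
1  | 1  | 1  | 0  || 1 | 1
1  | 1  | 0  | 1  || 1 | 1
1  | 1  | 0  | 0  || 1 | 0
1  | 0  | 1  | 1  || 1 | 1
1  | 0  | 1  | 0  || 1 | 0
1  | 0  | 0  | 1  || 0 | 1
1  | 0  | 0  | 0  || 0 | 1
0  | 1  | 1  | 1  || 0 | 1
0  | 1  | 1  | 0  || 1 | 1
0  | 1  | 0  | 1  || 0 | 0
0  | 1  | 0  | 0  || 1 | 1
0  | 0  | 1  | 1  || 0 | 0
0  | 0  | 1  | 0  || 1 | 1
0  | 0  | 0  | 1  || 1 | 1
0  | 0  | 0  | 0  || 0 | 0
At p1=1, p2=1, p3=0, p4=0 we have φ true but ψ false, so φ does not entail ψ.

no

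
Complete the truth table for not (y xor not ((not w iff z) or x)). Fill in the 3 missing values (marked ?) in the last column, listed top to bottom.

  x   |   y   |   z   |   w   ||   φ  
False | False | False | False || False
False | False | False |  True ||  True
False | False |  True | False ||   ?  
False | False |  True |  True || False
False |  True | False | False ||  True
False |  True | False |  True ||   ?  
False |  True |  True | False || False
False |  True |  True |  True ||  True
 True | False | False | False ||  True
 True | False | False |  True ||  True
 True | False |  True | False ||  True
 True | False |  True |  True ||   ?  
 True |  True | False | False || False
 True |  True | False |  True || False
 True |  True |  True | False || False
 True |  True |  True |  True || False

Row x=False, y=False, z=True, w=False: not ((not w iff z) or x) = False, (y xor not ((not w iff z) or x)) = False, so the formula = True.
Row x=False, y=True, z=False, w=True: not ((not w iff z) or x) = False, (y xor not ((not w iff z) or x)) = True, so the formula = False.
Row x=True, y=False, z=True, w=True: not ((not w iff z) or x) = False, (y xor not ((not w iff z) or x)) = False, so the formula = True.

True, False, True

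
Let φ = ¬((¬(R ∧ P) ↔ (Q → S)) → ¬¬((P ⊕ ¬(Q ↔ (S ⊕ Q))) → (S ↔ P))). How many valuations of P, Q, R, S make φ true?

6

  P      Q      R      S    |    φ  
False  False  False  False  |  False
False  False  False   True  |   True
False  False   True  False  |  False
False  False   True   True  |   True
False   True  False  False  |  False
False   True  False   True  |   True
False   True   True  False  |  False
False   True   True   True  |   True
 True  False  False  False  |   True
 True  False  False   True  |  False
 True  False   True  False  |  False
 True  False   True   True  |  False
 True   True  False  False  |  False
 True   True  False   True  |  False
 True   True   True  False  |   True
 True   True   True   True  |  False
The formula is true on 6 of the 16 rows.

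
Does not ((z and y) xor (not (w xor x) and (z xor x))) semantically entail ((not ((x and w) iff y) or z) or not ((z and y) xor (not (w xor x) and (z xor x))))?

yes

x | y | z | w | φ | ψ
- | - | - | - | - | -
0 | 0 | 0 | 0 | 1 | 1
0 | 0 | 0 | 1 | 1 | 1
0 | 0 | 1 | 0 | 0 | 1
0 | 0 | 1 | 1 | 1 | 1
0 | 1 | 0 | 0 | 1 | 1
0 | 1 | 0 | 1 | 1 | 1
0 | 1 | 1 | 0 | 1 | 1
0 | 1 | 1 | 1 | 0 | 1
1 | 0 | 0 | 0 | 1 | 1
1 | 0 | 0 | 1 | 0 | 1
1 | 0 | 1 | 0 | 1 | 1
1 | 0 | 1 | 1 | 1 | 1
1 | 1 | 0 | 0 | 1 | 1
1 | 1 | 0 | 1 | 0 | 0
1 | 1 | 1 | 0 | 0 | 1
1 | 1 | 1 | 1 | 0 | 1
In every row where φ is true, ψ is also true, so φ ⊨ ψ.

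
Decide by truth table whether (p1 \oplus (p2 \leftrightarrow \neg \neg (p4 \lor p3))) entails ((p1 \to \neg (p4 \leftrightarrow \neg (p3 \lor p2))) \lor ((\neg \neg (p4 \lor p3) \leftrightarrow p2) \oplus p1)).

yes

p1 | p2 | p3 | p4 | φ | ψ
-- | -- | -- | -- | - | -
F  | F  | F  | F  | T | T
F  | F  | F  | T  | F | T
F  | F  | T  | F  | F | T
F  | F  | T  | T  | F | T
F  | T  | F  | F  | F | T
F  | T  | F  | T  | T | T
F  | T  | T  | F  | T | T
F  | T  | T  | T  | T | T
T  | F  | F  | F  | F | T
T  | F  | F  | T  | T | T
T  | F  | T  | F  | T | T
T  | F  | T  | T  | T | T
T  | T  | F  | F  | T | T
T  | T  | F  | T  | F | T
T  | T  | T  | F  | F | F
T  | T  | T  | T  | F | T
In every row where φ is true, ψ is also true, so φ ⊨ ψ.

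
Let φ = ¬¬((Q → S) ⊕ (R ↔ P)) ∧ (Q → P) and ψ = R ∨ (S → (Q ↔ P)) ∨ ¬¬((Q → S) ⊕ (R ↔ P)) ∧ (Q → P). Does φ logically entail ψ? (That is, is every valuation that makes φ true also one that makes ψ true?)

yes

P  Q  R  S  |  φ  ψ
T  T  T  T  |  F  T
T  T  T  F  |  T  T
T  T  F  T  |  T  T
T  T  F  F  |  F  T
T  F  T  T  |  F  T
T  F  T  F  |  F  T
T  F  F  T  |  T  T
T  F  F  F  |  T  T
F  T  T  T  |  F  T
F  T  T  F  |  F  T
F  T  F  T  |  F  F
F  T  F  F  |  F  T
F  F  T  T  |  T  T
F  F  T  F  |  T  T
F  F  F  T  |  F  T
F  F  F  F  |  F  T
In every row where φ is true, ψ is also true, so φ ⊨ ψ.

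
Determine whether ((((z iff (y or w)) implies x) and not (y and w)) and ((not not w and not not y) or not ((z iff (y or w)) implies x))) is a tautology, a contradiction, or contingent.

contradiction

x | y | z | w || (y or w) | (z iff (y or w)) | ((z iff (y or w)) implies x) | (y and w) | not (y and w) | not w | not not w | not y | not not y | (not not w and not not y) | φ
1 | 1 | 1 | 1 ||    1     |        1         |              1               |     1     |       0       |   0   |     1     |   0   |     1     |             1             | 0
1 | 1 | 1 | 0 ||    1     |        1         |              1               |     0     |       1       |   1   |     0     |   0   |     1     |             0             | 0
1 | 1 | 0 | 1 ||    1     |        0         |              1               |     1     |       0       |   0   |     1     |   0   |     1     |             1             | 0
1 | 1 | 0 | 0 ||    1     |        0         |              1               |     0     |       1       |   1   |     0     |   0   |     1     |             0             | 0
1 | 0 | 1 | 1 ||    1     |        1         |              1               |     0     |       1       |   0   |     1     |   1   |     0     |             0             | 0
1 | 0 | 1 | 0 ||    0     |        0         |              1               |     0     |       1       |   1   |     0     |   1   |     0     |             0             | 0
1 | 0 | 0 | 1 ||    1     |        0         |              1               |     0     |       1       |   0   |     1     |   1   |     0     |             0             | 0
1 | 0 | 0 | 0 ||    0     |        1         |              1               |     0     |       1       |   1   |     0     |   1   |     0     |             0             | 0
0 | 1 | 1 | 1 ||    1     |        1         |              0               |     1     |       0       |   0   |     1     |   0   |     1     |             1             | 0
0 | 1 | 1 | 0 ||    1     |        1         |              0               |     0     |       1       |   1   |     0     |   0   |     1     |             0             | 0
0 | 1 | 0 | 1 ||    1     |        0         |              1               |     1     |       0       |   0   |     1     |   0   |     1     |             1             | 0
0 | 1 | 0 | 0 ||    1     |        0         |              1               |     0     |       1       |   1   |     0     |   0   |     1     |             0             | 0
0 | 0 | 1 | 1 ||    1     |        1         |              0               |     0     |       1       |   0   |     1     |   1   |     0     |             0             | 0
0 | 0 | 1 | 0 ||    0     |        0         |              1               |     0     |       1       |   1   |     0     |   1   |     0     |             0             | 0
0 | 0 | 0 | 1 ||    1     |        0         |              1               |     0     |       1       |   0   |     1     |   1   |     0     |             0             | 0
0 | 0 | 0 | 0 ||    0     |        1         |              0               |     0     |       1       |   1   |     0     |   1   |     0     |             0             | 0
Every row is 0, so the formula is a contradiction.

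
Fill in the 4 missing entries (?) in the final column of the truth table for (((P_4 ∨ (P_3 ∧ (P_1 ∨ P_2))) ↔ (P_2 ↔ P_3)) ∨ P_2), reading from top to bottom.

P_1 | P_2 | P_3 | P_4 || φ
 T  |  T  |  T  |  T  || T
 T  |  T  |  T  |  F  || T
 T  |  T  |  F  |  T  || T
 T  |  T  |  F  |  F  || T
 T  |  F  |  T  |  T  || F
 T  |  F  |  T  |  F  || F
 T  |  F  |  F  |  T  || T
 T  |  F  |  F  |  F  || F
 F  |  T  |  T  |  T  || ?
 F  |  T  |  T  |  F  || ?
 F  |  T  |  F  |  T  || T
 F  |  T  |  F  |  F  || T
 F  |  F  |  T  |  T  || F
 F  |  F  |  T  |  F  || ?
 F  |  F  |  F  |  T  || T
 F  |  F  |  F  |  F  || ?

Row P_1=F, P_2=T, P_3=T, P_4=T: ((P_4 ∨ (P_3 ∧ (P_1 ∨ P_2))) ↔ (P_2 ↔ P_3)) = T, so the formula = T.
Row P_1=F, P_2=T, P_3=T, P_4=F: ((P_4 ∨ (P_3 ∧ (P_1 ∨ P_2))) ↔ (P_2 ↔ P_3)) = T, so the formula = T.
Row P_1=F, P_2=F, P_3=T, P_4=F: ((P_4 ∨ (P_3 ∧ (P_1 ∨ P_2))) ↔ (P_2 ↔ P_3)) = T, so the formula = T.
Row P_1=F, P_2=F, P_3=F, P_4=F: ((P_4 ∨ (P_3 ∧ (P_1 ∨ P_2))) ↔ (P_2 ↔ P_3)) = F, so the formula = F.

T, T, T, F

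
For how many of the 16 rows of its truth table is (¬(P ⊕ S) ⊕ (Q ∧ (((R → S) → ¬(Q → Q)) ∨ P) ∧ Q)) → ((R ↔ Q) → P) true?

P  Q  R  S  |  φ
F  F  F  F  |  F
F  F  F  T  |  T
F  F  T  F  |  T
F  F  T  T  |  T
F  T  F  F  |  T
F  T  F  T  |  T
F  T  T  F  |  T
F  T  T  T  |  T
T  F  F  F  |  T
T  F  F  T  |  T
T  F  T  F  |  T
T  F  T  T  |  T
T  T  F  F  |  T
T  T  F  T  |  T
T  T  T  F  |  T
T  T  T  T  |  T
The formula is true on 15 of the 16 rows.

15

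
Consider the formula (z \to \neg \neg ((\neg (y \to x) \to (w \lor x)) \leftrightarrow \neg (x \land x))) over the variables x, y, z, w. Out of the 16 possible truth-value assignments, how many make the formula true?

11

x  y  z  w  |  φ
F  F  F  F  |  T
F  F  F  T  |  T
F  F  T  F  |  T
F  F  T  T  |  T
F  T  F  F  |  T
F  T  F  T  |  T
F  T  T  F  |  F
F  T  T  T  |  T
T  F  F  F  |  T
T  F  F  T  |  T
T  F  T  F  |  F
T  F  T  T  |  F
T  T  F  F  |  T
T  T  F  T  |  T
T  T  T  F  |  F
T  T  T  T  |  F
The formula is true on 11 of the 16 rows.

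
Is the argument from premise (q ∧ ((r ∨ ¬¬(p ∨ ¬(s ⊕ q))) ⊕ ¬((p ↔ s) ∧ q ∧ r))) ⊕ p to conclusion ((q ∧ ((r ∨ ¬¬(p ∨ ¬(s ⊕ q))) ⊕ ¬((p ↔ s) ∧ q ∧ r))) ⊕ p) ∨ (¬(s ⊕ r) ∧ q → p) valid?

yes

p | q | r | s || φ | ψ
F | F | F | F || F | T
F | F | F | T || F | T
F | F | T | F || F | T
F | F | T | T || F | T
F | T | F | F || T | T
F | T | F | T || F | T
F | T | T | F || T | T
F | T | T | T || F | F
T | F | F | F || T | T
T | F | F | T || T | T
T | F | T | F || T | T
T | F | T | T || T | T
T | T | F | F || T | T
T | T | F | T || T | T
T | T | T | F || T | T
T | T | T | T || F | T
In every row where φ is true, ψ is also true, so φ ⊨ ψ.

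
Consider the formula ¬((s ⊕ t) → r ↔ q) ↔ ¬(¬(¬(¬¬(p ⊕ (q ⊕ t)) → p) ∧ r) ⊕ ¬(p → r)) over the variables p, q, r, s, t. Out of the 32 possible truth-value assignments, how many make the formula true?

p | q | r | s | t | φ
- | - | - | - | - | -
T | T | T | T | T | T
T | T | T | T | F | T
T | T | T | F | T | T
T | T | T | F | F | T
T | T | F | T | T | F
T | T | F | T | F | T
T | T | F | F | T | T
T | T | F | F | F | F
T | F | T | T | T | F
T | F | T | T | F | F
T | F | T | F | T | F
T | F | T | F | F | F
T | F | F | T | T | T
T | F | F | T | F | F
T | F | F | F | T | F
T | F | F | F | F | T
F | T | T | T | T | T
F | T | T | T | F | F
F | T | T | F | T | T
F | T | T | F | F | F
F | T | F | T | T | T
F | T | F | T | F | F
F | T | F | F | T | F
F | T | F | F | F | T
F | F | T | T | T | T
F | F | T | T | F | F
F | F | T | F | T | T
F | F | T | F | F | F
F | F | F | T | T | F
F | F | F | T | F | T
F | F | F | F | T | T
F | F | F | F | F | F
The formula is true on 16 of the 32 rows.

16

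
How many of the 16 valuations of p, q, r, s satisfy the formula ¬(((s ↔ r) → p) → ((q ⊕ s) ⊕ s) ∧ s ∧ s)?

p | q | r | s || φ
1 | 1 | 1 | 1 || 0
1 | 1 | 1 | 0 || 1
1 | 1 | 0 | 1 || 0
1 | 1 | 0 | 0 || 1
1 | 0 | 1 | 1 || 1
1 | 0 | 1 | 0 || 1
1 | 0 | 0 | 1 || 1
1 | 0 | 0 | 0 || 1
0 | 1 | 1 | 1 || 0
0 | 1 | 1 | 0 || 1
0 | 1 | 0 | 1 || 0
0 | 1 | 0 | 0 || 0
0 | 0 | 1 | 1 || 0
0 | 0 | 1 | 0 || 1
0 | 0 | 0 | 1 || 1
0 | 0 | 0 | 0 || 0
The formula is true on 9 of the 16 rows.

9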